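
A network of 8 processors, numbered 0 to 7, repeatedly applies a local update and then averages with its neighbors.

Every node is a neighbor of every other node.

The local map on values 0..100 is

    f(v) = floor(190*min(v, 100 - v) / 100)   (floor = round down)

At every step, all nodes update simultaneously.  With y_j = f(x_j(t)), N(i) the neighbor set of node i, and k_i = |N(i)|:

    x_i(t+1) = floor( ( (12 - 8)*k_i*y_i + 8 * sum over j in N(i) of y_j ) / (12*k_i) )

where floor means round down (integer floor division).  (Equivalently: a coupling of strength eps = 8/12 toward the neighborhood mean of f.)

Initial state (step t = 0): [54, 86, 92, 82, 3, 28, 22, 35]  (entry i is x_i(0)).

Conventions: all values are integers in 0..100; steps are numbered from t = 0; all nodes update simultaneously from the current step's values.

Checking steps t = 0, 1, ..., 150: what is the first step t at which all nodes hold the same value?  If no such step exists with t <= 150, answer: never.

Simulating step by step:
t=0: [54, 86, 92, 82, 3, 28, 22, 35]  (not all equal)
t=1: [51, 37, 34, 39, 32, 43, 40, 46]  (not all equal)
t=2: [79, 74, 72, 75, 71, 76, 75, 78]  (not all equal)
t=3: [45, 47, 48, 47, 48, 46, 47, 45]  (not all equal)
t=4: [87, 88, 88, 88, 88, 87, 88, 87]  (not all equal)
t=5: [23, 22, 22, 22, 22, 23, 22, 23]  (not all equal)
t=6: [42, 41, 41, 41, 41, 42, 41, 42]  (not all equal)
t=7: [78, 77, 77, 77, 77, 78, 77, 78]  (not all equal)
t=8: [41, 42, 42, 42, 42, 41, 42, 41]  (not all equal)
t=9: [77, 78, 78, 78, 78, 77, 78, 77]  (not all equal)
t=10: [42, 41, 41, 41, 41, 42, 41, 42]  (not all equal)

Answer: never
Key observation: The state at step 6 reappears at step 10 — the system is in a cycle of period 4 from step 6 on.  No step 0..10 is synchronized, and the cycle repeats forever, so no step up to 150 (or ever) has all nodes equal.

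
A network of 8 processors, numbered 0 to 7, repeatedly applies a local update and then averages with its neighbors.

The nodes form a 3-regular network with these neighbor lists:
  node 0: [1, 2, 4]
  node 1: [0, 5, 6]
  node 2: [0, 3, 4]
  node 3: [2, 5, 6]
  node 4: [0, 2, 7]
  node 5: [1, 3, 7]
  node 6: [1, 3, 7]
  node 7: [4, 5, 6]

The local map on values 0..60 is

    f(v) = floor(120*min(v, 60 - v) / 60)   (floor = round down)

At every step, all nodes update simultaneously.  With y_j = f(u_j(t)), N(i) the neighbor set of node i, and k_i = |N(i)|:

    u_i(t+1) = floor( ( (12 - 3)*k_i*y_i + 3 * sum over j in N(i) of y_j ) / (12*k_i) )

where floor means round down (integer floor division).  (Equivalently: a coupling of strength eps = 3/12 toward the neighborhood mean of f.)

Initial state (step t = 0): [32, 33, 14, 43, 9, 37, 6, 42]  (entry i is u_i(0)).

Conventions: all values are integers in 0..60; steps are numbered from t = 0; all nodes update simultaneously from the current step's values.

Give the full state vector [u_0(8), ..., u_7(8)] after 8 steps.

Simulating step by step:
t=0: [32, 33, 14, 43, 9, 37, 6, 42]
t=1: [50, 50, 30, 32, 23, 44, 19, 33]
t=2: [25, 22, 55, 52, 45, 34, 39, 50]
t=3: [44, 45, 15, 20, 29, 45, 38, 25]
t=4: [33, 31, 33, 38, 52, 32, 43, 48]
t=5: [51, 55, 50, 45, 23, 52, 36, 26]
t=6: [19, 14, 22, 29, 42, 19, 43, 48]
t=7: [37, 30, 44, 53, 35, 37, 34, 27]
t=8: [46, 57, 33, 21, 48, 45, 49, 52]

Answer: [46, 57, 33, 21, 48, 45, 49, 52]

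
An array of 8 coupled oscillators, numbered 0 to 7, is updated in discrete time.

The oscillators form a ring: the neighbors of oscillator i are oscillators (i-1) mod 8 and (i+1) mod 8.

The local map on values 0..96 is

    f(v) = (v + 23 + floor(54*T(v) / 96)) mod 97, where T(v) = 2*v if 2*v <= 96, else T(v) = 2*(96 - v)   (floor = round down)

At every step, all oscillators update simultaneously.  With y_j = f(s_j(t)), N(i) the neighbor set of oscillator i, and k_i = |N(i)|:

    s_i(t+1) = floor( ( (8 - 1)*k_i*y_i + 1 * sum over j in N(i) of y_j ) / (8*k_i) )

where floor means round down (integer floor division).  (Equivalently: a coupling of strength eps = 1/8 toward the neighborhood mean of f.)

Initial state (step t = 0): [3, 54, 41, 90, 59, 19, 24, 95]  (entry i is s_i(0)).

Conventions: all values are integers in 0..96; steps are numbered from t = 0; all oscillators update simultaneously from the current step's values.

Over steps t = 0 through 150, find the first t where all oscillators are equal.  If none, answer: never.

Simulating step by step:
t=0: [3, 54, 41, 90, 59, 19, 24, 95]  (not all equal)
t=1: [28, 26, 14, 21, 28, 61, 70, 25]  (not all equal)
t=2: [81, 76, 54, 67, 77, 29, 28, 73]  (not all equal)
t=3: [23, 24, 26, 25, 27, 80, 78, 27]  (not all equal)
t=4: [71, 74, 77, 76, 76, 27, 27, 75]  (not all equal)
t=5: [24, 24, 24, 24, 27, 76, 76, 27]  (not all equal)
t=6: [74, 74, 74, 74, 76, 27, 27, 76]  (not all equal)
t=7: [24, 24, 24, 24, 27, 76, 76, 27]  (not all equal)

Answer: never
Key observation: The state at step 5 reappears at step 7 — the system is in a cycle of period 2 from step 5 on.  No step 0..7 is synchronized, and the cycle repeats forever, so no step up to 150 (or ever) has all oscillators equal.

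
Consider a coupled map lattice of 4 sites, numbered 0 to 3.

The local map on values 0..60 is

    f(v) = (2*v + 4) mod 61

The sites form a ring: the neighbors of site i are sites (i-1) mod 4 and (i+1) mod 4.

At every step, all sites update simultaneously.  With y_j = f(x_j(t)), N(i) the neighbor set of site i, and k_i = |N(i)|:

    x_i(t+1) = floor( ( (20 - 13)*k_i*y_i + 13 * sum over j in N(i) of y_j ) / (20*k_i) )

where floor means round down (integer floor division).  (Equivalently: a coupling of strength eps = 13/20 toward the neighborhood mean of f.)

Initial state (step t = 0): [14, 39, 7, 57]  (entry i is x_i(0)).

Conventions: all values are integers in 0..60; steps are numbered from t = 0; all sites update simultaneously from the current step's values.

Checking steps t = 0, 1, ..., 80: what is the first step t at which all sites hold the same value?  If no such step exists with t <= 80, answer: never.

Simulating step by step:
t=0: [14, 39, 7, 57]  (not all equal)
t=1: [36, 23, 31, 36]  (not all equal)
t=2: [26, 24, 22, 11]  (not all equal)
t=3: [44, 52, 42, 42]  (not all equal)
t=4: [34, 35, 33, 28]  (not all equal)
t=5: [27, 11, 26, 27]  (not all equal)
t=6: [47, 46, 46, 57]  (not all equal)
t=7: [42, 35, 42, 43]  (not all equal)
t=8: [23, 22, 23, 27]  (not all equal)
t=9: [51, 49, 51, 52]  (not all equal)
t=10: [44, 43, 44, 45]  (not all equal)
t=11: [31, 30, 31, 31]  (not all equal)
t=12: [4, 4, 4, 5]  (not all equal)
t=13: [12, 12, 12, 12]  (all equal)

Answer: 13
Key observation: Synchronization is absorbing here: once all sites are equal they stay equal, and step 13 is the first all-equal step.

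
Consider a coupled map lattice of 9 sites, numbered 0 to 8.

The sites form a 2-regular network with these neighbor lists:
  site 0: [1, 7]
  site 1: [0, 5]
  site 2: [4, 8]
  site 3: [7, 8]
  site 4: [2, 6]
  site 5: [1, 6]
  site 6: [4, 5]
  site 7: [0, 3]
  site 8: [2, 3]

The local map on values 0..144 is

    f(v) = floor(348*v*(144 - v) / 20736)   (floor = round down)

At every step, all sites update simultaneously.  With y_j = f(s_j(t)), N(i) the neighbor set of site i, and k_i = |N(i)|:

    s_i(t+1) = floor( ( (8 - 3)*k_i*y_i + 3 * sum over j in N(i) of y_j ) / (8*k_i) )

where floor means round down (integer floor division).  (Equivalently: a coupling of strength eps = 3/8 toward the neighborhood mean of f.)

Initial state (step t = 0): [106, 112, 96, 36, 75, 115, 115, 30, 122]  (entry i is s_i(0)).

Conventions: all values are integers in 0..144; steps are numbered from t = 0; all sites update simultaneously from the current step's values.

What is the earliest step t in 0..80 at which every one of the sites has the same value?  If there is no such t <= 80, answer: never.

Simulating step by step:
t=0: [106, 112, 96, 36, 75, 115, 115, 30, 122]  (not all equal)
t=1: [63, 60, 72, 59, 78, 55, 60, 60, 54]  (not all equal)
t=2: [84, 83, 85, 83, 85, 82, 84, 84, 82]  (not all equal)
t=3: [84, 84, 84, 84, 84, 84, 84, 84, 84]  (all equal)

Answer: 3
Key observation: Synchronization is absorbing here: once all sites are equal they stay equal, and step 3 is the first all-equal step.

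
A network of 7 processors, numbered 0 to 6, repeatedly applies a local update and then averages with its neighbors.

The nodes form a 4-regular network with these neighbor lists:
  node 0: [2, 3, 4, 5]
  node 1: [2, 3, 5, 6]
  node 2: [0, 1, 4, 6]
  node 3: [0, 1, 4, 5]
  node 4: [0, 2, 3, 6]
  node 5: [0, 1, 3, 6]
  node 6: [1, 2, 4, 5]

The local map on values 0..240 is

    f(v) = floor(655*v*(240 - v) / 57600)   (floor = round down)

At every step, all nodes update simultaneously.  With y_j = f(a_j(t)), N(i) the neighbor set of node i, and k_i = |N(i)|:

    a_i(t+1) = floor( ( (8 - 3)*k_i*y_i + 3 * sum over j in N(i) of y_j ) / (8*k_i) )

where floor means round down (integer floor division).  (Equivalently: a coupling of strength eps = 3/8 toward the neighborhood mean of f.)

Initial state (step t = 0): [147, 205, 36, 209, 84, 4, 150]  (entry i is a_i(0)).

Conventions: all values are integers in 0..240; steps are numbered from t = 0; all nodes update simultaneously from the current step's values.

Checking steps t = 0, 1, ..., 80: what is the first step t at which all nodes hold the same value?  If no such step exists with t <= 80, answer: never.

Simulating step by step:
t=0: [147, 205, 36, 209, 84, 4, 150]  (not all equal)
t=1: [126, 80, 102, 82, 136, 49, 125]  (not all equal)
t=2: [155, 144, 159, 145, 159, 124, 155]  (not all equal)
t=3: [150, 155, 147, 155, 147, 159, 150]  (not all equal)
t=4: [152, 149, 154, 149, 154, 147, 152]  (not all equal)
t=5: [152, 153, 150, 153, 150, 154, 152]  (not all equal)
t=6: [151, 151, 152, 151, 152, 150, 151]  (not all equal)
t=7: [152, 152, 152, 152, 152, 152, 152]  (all equal)

Answer: 7
Key observation: Synchronization is absorbing here: once all nodes are equal they stay equal, and step 7 is the first all-equal step.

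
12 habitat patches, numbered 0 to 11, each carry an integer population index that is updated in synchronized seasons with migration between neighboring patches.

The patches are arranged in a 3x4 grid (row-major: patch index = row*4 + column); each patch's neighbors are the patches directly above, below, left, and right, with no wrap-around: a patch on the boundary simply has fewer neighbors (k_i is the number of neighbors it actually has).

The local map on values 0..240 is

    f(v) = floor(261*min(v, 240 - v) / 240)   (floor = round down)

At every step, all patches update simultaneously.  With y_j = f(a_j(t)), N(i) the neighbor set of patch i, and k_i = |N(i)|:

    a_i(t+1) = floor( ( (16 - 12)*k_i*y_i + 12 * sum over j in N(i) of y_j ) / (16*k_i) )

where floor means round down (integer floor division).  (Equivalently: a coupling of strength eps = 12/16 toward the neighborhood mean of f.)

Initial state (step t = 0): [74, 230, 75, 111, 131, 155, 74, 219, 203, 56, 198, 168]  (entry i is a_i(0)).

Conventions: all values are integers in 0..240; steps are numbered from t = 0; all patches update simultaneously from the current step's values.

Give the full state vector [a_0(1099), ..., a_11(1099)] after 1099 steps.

Simulating step by step:
t=0: [74, 230, 75, 111, 131, 155, 74, 219, 203, 56, 198, 168]
t=1: [68, 65, 72, 68, 82, 73, 65, 75, 76, 59, 65, 44]
t=2: [77, 75, 72, 77, 80, 74, 75, 67, 77, 73, 62, 68]
t=3: [83, 80, 80, 77, 83, 81, 75, 77, 83, 77, 75, 70]
t=4: [88, 88, 84, 84, 89, 85, 83, 80, 87, 85, 80, 80]
t=5: [95, 93, 91, 89, 94, 92, 89, 88, 94, 91, 89, 87]
t=6: [101, 100, 97, 96, 101, 99, 96, 95, 100, 99, 96, 95]
t=7: [108, 107, 105, 104, 108, 107, 104, 103, 108, 106, 104, 103]
t=8: [116, 115, 114, 113, 116, 115, 113, 112, 116, 115, 113, 112]
t=9: [125, 124, 123, 122, 125, 124, 122, 121, 125, 124, 122, 121]
t=10: [125, 126, 127, 128, 125, 126, 127, 128, 125, 126, 127, 128]
t=11: [124, 123, 122, 121, 124, 123, 122, 121, 124, 123, 122, 121]
t=12: [126, 127, 128, 128, 126, 127, 128, 128, 126, 127, 128, 128]
t=13: [122, 122, 121, 121, 122, 122, 121, 121, 122, 122, 121, 121]
t=14: [128, 128, 128, 129, 128, 128, 128, 129, 128, 128, 128, 129]
t=15: [121, 121, 120, 120, 121, 121, 120, 120, 121, 121, 120, 120]
t=16: [129, 129, 129, 130, 129, 129, 129, 130, 129, 129, 129, 130]
t=17: [120, 120, 119, 119, 120, 120, 119, 119, 120, 120, 119, 119]
t=18: [130, 129, 129, 129, 130, 129, 129, 129, 130, 129, 129, 129]
t=19: [119, 119, 120, 120, 119, 119, 120, 120, 119, 119, 120, 120]
t=20: [129, 129, 129, 130, 129, 129, 129, 130, 129, 129, 129, 130]

Answer: [119, 119, 120, 120, 119, 119, 120, 120, 119, 119, 120, 120]
Key observation: The state at step 16, [129, 129, 129, 130, 129, 129, 129, 130, 129, 129, 129, 130], reappears at step 20: the system is in a cycle of period 4 from step 16 on.  Therefore the state at step 1099 equals the state at step 16 + ((1099 - 16) mod 4) = 19, which is [119, 119, 120, 120, 119, 119, 120, 120, 119, 119, 120, 120].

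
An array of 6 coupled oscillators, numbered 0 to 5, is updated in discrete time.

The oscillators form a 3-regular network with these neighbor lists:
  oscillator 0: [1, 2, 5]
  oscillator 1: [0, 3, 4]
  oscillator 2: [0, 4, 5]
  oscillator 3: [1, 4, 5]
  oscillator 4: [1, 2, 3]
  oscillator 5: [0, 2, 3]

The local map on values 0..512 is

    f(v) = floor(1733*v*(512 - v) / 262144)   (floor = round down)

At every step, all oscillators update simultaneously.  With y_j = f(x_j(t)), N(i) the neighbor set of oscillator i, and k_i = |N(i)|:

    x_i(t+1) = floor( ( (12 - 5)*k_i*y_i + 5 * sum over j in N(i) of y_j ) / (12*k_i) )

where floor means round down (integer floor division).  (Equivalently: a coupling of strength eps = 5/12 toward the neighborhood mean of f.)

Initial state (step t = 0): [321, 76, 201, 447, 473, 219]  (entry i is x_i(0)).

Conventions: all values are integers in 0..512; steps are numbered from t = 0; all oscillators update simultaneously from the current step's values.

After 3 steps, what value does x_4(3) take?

Simulating step by step:
t=0: [321, 76, 201, 447, 473, 219]
t=1: [382, 227, 372, 218, 185, 387]
t=2: [342, 408, 345, 405, 398, 338]
t=3: [369, 297, 370, 301, 305, 372]

Answer: x_4(3) = 305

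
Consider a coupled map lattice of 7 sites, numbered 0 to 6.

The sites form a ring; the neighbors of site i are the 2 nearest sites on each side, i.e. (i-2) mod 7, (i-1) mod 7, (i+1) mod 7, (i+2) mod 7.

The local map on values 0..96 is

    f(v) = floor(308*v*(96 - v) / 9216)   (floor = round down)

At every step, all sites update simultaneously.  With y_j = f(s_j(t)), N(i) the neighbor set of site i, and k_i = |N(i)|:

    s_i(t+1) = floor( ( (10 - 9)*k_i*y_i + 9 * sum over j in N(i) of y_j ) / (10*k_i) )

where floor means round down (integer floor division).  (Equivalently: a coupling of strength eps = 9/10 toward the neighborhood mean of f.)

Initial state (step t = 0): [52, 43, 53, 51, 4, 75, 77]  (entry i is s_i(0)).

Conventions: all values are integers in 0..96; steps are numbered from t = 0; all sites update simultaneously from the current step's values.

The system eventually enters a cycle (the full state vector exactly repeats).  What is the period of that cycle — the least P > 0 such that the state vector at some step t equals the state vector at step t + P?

Simulating step by step:
t=0: [52, 43, 53, 51, 4, 75, 77]
t=1: [64, 69, 61, 56, 57, 52, 53]
t=2: [70, 71, 69, 71, 74, 73, 70]
t=3: [59, 60, 58, 57, 58, 58, 57]
t=4: [72, 73, 72, 72, 73, 73, 72]
t=5: [56, 56, 56, 56, 56, 56, 56]
t=6: [74, 74, 74, 74, 74, 74, 74]
t=7: [54, 54, 54, 54, 54, 54, 54]
t=8: [75, 75, 75, 75, 75, 75, 75]
t=9: [52, 52, 52, 52, 52, 52, 52]
t=10: [76, 76, 76, 76, 76, 76, 76]
t=11: [50, 50, 50, 50, 50, 50, 50]
t=12: [76, 76, 76, 76, 76, 76, 76]

Answer: 2
Key observation: The state at step 10, [76, 76, 76, 76, 76, 76, 76], reappears at step 12 — and no state repeats earlier — so the cycle the system enters has period 2.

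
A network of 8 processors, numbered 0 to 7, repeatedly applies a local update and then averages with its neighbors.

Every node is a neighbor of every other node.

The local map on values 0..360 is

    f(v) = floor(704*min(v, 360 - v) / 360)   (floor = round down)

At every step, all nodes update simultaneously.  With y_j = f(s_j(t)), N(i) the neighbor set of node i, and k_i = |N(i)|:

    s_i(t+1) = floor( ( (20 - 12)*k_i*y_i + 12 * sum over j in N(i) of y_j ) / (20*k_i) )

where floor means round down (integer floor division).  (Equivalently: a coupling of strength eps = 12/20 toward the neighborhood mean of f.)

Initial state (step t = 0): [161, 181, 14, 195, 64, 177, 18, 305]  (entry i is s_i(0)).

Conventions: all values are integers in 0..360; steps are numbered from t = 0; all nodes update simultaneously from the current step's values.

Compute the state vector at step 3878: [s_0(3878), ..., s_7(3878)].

Answer: [285, 285, 285, 285, 285, 285, 285, 285]
Key observation: The state at step 11, [146, 146, 146, 146, 146, 146, 146, 146], reappears at step 13: the system is in a cycle of period 2 from step 11 on.  Therefore the state at step 3878 equals the state at step 11 + ((3878 - 11) mod 2) = 12, which is [285, 285, 285, 285, 285, 285, 285, 285].

Derivation:
t=0: [161, 181, 14, 195, 64, 177, 18, 305]
t=1: [238, 249, 147, 240, 178, 248, 150, 173]
t=2: [261, 254, 276, 259, 295, 255, 278, 292]
t=3: [179, 183, 170, 180, 158, 183, 169, 160]
t=4: [339, 338, 333, 340, 326, 338, 333, 327]
t=5: [47, 47, 50, 46, 55, 47, 50, 54]
t=6: [94, 94, 96, 93, 99, 94, 96, 98]
t=7: [185, 185, 186, 184, 188, 185, 186, 187]
t=8: [340, 340, 340, 341, 339, 340, 340, 339]
t=9: [39, 39, 39, 38, 39, 39, 39, 39]
t=10: [75, 75, 75, 75, 75, 75, 75, 75]
t=11: [146, 146, 146, 146, 146, 146, 146, 146]
t=12: [285, 285, 285, 285, 285, 285, 285, 285]
t=13: [146, 146, 146, 146, 146, 146, 146, 146]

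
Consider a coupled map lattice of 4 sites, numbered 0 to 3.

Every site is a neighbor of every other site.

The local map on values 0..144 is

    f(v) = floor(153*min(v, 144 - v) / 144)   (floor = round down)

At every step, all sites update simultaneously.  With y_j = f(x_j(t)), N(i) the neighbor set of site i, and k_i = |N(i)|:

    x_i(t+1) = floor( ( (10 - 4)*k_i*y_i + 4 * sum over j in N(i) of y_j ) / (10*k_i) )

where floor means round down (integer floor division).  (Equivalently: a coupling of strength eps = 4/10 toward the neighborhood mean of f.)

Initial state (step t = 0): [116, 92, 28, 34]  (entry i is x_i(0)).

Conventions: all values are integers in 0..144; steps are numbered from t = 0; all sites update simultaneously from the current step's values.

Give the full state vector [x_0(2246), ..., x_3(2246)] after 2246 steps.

Answer: [76, 76, 76, 76]
Key observation: The state at step 15, [72, 72, 72, 72], reappears at step 17: the system is in a cycle of period 2 from step 15 on.  Therefore the state at step 2246 equals the state at step 15 + ((2246 - 15) mod 2) = 16, which is [76, 76, 76, 76].

Derivation:
t=0: [116, 92, 28, 34]
t=1: [33, 45, 33, 36]
t=2: [37, 42, 37, 38]
t=3: [39, 42, 39, 40]
t=4: [41, 42, 41, 42]
t=5: [43, 43, 43, 43]
t=6: [45, 45, 45, 45]
t=7: [47, 47, 47, 47]
t=8: [49, 49, 49, 49]
t=9: [52, 52, 52, 52]
t=10: [55, 55, 55, 55]
t=11: [58, 58, 58, 58]
t=12: [61, 61, 61, 61]
t=13: [64, 64, 64, 64]
t=14: [68, 68, 68, 68]
t=15: [72, 72, 72, 72]
t=16: [76, 76, 76, 76]
t=17: [72, 72, 72, 72]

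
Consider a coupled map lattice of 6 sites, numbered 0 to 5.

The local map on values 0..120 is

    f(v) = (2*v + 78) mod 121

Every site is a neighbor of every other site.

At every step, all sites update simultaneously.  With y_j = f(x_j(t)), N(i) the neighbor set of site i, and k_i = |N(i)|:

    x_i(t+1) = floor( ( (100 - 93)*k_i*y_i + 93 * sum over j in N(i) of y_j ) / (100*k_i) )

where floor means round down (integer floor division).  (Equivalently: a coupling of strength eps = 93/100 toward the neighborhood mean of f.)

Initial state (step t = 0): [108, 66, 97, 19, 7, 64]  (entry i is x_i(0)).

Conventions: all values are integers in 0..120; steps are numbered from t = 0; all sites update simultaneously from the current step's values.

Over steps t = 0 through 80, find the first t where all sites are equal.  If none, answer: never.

Answer: 5
Key observation: Synchronization is absorbing here: once all sites are equal they stay equal, and step 5 is the first all-equal step.

Derivation:
t=0: [108, 66, 97, 19, 7, 64]  (not all equal)
t=1: [80, 75, 82, 72, 75, 76]  (not all equal)
t=2: [87, 88, 100, 88, 88, 87]  (not all equal)
t=3: [15, 15, 12, 15, 15, 15]  (not all equal)
t=4: [106, 106, 107, 106, 106, 106]  (not all equal)
t=5: [48, 48, 48, 48, 48, 48]  (all equal)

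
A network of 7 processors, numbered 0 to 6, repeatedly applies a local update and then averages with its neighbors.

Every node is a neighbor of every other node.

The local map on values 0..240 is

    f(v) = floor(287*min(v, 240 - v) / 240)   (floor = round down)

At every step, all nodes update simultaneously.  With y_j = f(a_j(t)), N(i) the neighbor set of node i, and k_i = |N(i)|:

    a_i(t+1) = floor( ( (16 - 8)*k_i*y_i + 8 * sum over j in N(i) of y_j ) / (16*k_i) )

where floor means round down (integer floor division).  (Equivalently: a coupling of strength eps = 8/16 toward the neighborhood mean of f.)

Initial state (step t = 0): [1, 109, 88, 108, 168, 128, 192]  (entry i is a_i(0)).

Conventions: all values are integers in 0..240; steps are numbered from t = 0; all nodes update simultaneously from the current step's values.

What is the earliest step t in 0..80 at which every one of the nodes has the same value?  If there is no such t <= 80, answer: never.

Answer: 7
Key observation: Synchronization is absorbing here: once all nodes are equal they stay equal, and step 7 is the first all-equal step.

Derivation:
t=0: [1, 109, 88, 108, 168, 128, 192]  (not all equal)
t=1: [53, 107, 97, 107, 89, 108, 77]  (not all equal)
t=2: [89, 116, 111, 116, 107, 117, 101]  (not all equal)
t=3: [119, 132, 130, 132, 127, 132, 125]  (not all equal)
t=4: [136, 131, 132, 131, 133, 131, 134]  (not all equal)
t=5: [126, 128, 128, 128, 127, 128, 127]  (not all equal)
t=6: [134, 133, 133, 133, 134, 133, 134]  (not all equal)
t=7: [126, 126, 126, 126, 126, 126, 126]  (all equal)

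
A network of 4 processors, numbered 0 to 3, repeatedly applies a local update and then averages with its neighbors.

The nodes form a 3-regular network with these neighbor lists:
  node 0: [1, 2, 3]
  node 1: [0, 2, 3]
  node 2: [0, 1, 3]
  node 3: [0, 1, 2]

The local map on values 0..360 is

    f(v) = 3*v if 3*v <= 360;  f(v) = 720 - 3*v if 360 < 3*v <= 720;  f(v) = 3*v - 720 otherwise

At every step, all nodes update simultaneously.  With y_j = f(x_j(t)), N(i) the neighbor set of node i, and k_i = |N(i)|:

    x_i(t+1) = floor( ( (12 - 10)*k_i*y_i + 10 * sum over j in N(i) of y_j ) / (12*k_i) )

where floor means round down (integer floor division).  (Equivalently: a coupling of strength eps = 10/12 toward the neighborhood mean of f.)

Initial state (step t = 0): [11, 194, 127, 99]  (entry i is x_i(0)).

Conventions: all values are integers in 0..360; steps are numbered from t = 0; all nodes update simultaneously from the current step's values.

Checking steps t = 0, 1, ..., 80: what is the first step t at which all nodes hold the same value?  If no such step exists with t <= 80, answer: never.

Answer: 5
Key observation: Synchronization is absorbing here: once all nodes are equal they stay equal, and step 5 is the first all-equal step.

Derivation:
t=0: [11, 194, 127, 99]  (not all equal)
t=1: [220, 208, 186, 191]  (not all equal)
t=2: [122, 118, 111, 112]  (not all equal)
t=3: [343, 343, 345, 345]  (not all equal)
t=4: [312, 312, 311, 311]  (not all equal)
t=5: [214, 214, 214, 214]  (all equal)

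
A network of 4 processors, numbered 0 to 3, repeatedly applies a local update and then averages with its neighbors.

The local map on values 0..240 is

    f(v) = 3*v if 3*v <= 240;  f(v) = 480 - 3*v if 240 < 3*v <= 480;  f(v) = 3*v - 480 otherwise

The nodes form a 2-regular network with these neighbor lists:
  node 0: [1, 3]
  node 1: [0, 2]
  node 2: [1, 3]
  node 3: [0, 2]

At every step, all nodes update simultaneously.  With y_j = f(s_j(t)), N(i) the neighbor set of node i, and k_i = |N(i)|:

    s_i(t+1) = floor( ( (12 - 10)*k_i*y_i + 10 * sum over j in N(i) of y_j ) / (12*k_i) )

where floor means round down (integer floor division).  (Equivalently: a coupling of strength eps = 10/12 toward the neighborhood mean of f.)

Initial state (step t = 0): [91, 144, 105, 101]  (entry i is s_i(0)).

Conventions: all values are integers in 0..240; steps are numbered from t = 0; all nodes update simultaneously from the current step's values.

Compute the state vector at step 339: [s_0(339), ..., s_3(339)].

Answer: [224, 160, 224, 160]
Key observation: The state at step 17, [16, 80, 16, 80], reappears at step 21: the system is in a cycle of period 4 from step 17 on.  Therefore the state at step 339 equals the state at step 17 + ((339 - 17) mod 4) = 19, which is [224, 160, 224, 160].

Derivation:
t=0: [91, 144, 105, 101]
t=1: [128, 163, 121, 184]
t=2: [49, 90, 53, 100]
t=3: [187, 162, 189, 157]
t=4: [19, 71, 20, 71]
t=5: [187, 84, 187, 84]
t=6: [203, 105, 203, 105]
t=7: [159, 135, 159, 135]
t=8: [63, 15, 63, 15]
t=9: [69, 165, 69, 165]
t=10: [47, 175, 47, 175]
t=11: [61, 125, 61, 125]
t=12: [118, 170, 118, 170]
t=13: [46, 110, 46, 110]
t=14: [148, 140, 148, 140]
t=15: [56, 40, 56, 40]
t=16: [128, 160, 128, 160]
t=17: [16, 80, 16, 80]
t=18: [208, 80, 208, 80]
t=19: [224, 160, 224, 160]
t=20: [32, 160, 32, 160]
t=21: [16, 80, 16, 80]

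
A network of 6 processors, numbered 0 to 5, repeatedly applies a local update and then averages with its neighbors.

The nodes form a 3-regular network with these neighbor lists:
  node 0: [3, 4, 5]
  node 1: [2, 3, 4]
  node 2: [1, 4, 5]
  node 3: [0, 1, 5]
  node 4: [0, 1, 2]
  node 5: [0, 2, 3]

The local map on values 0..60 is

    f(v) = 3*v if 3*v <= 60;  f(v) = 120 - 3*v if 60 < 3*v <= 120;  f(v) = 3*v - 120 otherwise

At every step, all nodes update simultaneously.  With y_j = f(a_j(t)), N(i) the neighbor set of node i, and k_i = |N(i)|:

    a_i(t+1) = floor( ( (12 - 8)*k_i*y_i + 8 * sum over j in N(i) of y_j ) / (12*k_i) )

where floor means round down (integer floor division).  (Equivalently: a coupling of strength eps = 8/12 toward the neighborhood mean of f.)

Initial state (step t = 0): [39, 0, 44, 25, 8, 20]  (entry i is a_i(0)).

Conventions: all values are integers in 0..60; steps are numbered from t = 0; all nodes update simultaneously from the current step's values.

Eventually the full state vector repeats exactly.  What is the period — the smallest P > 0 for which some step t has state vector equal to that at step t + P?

Answer: 2
Key observation: The state at step 21, [12, 12, 12, 12, 12, 12], reappears at step 23 — and no state repeats earlier — so the cycle the system enters has period 2.

Derivation:
t=0: [39, 0, 44, 25, 8, 20]
t=1: [29, 18, 22, 29, 11, 33]
t=2: [30, 44, 42, 35, 42, 33]
t=3: [19, 10, 10, 19, 12, 18]
t=4: [51, 37, 36, 50, 38, 50]
t=5: [25, 13, 14, 26, 14, 26]
t=6: [43, 41, 41, 42, 42, 42]
t=7: [7, 4, 4, 6, 5, 6]
t=8: [18, 14, 14, 17, 15, 17]
t=9: [50, 44, 44, 49, 45, 49]
t=10: [25, 16, 16, 24, 17, 24]
t=11: [47, 48, 48, 47, 48, 47]
t=12: [21, 23, 23, 21, 23, 21]
t=13: [55, 52, 52, 55, 52, 55]
t=14: [43, 38, 38, 43, 38, 43]
t=15: [8, 6, 6, 8, 6, 8]
t=16: [22, 19, 19, 22, 19, 22]
t=17: [54, 56, 56, 54, 56, 54]
t=18: [43, 46, 46, 43, 46, 43]
t=19: [11, 16, 16, 11, 16, 11]
t=20: [36, 44, 44, 36, 44, 36]
t=21: [12, 12, 12, 12, 12, 12]
t=22: [36, 36, 36, 36, 36, 36]
t=23: [12, 12, 12, 12, 12, 12]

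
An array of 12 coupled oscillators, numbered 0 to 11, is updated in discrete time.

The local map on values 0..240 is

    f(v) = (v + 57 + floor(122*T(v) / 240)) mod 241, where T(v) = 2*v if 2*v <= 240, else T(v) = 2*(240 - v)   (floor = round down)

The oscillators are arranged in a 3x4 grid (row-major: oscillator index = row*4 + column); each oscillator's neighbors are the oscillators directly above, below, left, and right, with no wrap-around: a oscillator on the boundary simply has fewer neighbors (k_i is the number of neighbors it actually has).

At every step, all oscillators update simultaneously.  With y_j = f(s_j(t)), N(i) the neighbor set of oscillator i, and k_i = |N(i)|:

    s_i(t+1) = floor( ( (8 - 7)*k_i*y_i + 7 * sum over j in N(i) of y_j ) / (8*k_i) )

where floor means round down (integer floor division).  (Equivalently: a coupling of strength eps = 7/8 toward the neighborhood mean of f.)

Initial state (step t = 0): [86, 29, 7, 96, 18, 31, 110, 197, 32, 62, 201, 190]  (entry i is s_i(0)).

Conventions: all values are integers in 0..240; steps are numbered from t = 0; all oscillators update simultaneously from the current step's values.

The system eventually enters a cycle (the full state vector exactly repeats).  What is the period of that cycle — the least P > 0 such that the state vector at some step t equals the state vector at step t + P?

Answer: 2
Key observation: The state at step 8, [57, 57, 57, 57, 57, 57, 57, 57, 57, 57, 57, 57], reappears at step 10 — and no state repeats earlier — so the cycle the system enters has period 2.

Derivation:
t=0: [86, 29, 7, 96, 18, 31, 110, 197, 32, 62, 201, 190]
t=1: [119, 136, 55, 56, 148, 108, 70, 36, 135, 109, 87, 56]
t=2: [56, 81, 144, 150, 49, 80, 147, 172, 47, 98, 146, 179]
t=3: [185, 157, 104, 57, 176, 124, 92, 57, 92, 125, 44, 57]
t=4: [56, 47, 69, 107, 40, 44, 87, 121, 50, 66, 84, 159]
t=5: [147, 167, 145, 114, 154, 173, 165, 100, 162, 177, 167, 130]
t=6: [57, 57, 53, 38, 57, 57, 48, 48, 57, 57, 57, 39]
t=7: [171, 168, 153, 154, 171, 167, 163, 141, 171, 171, 155, 158]
t=8: [57, 57, 57, 57, 57, 57, 57, 57, 57, 57, 57, 57]
t=9: [171, 171, 171, 171, 171, 171, 171, 171, 171, 171, 171, 171]
t=10: [57, 57, 57, 57, 57, 57, 57, 57, 57, 57, 57, 57]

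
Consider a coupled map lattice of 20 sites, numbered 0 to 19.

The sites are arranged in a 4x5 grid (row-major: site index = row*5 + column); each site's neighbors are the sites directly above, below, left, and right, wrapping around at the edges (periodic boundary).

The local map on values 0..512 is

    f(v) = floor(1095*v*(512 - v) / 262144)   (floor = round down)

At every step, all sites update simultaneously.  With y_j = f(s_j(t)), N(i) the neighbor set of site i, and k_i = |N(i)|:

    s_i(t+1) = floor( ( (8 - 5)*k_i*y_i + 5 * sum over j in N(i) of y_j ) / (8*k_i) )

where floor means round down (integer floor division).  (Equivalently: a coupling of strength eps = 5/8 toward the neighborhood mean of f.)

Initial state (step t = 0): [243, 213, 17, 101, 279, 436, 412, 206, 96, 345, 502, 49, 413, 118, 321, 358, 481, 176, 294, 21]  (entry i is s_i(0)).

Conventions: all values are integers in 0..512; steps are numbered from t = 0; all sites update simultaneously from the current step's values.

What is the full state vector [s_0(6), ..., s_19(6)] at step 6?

Simulating step by step:
t=0: [243, 213, 17, 101, 279, 436, 412, 206, 96, 345, 502, 49, 413, 118, 321, 358, 481, 176, 294, 21]
t=1: [243, 184, 161, 180, 215, 161, 183, 183, 198, 219, 119, 101, 188, 206, 173, 148, 154, 176, 202, 176]
t=2: [255, 249, 244, 253, 261, 242, 236, 250, 258, 257, 210, 210, 241, 257, 243, 232, 226, 245, 255, 248]
t=3: [272, 272, 273, 273, 273, 271, 271, 272, 273, 272, 267, 267, 271, 272, 271, 270, 269, 272, 273, 272]
t=4: [272, 272, 272, 272, 272, 272, 272, 272, 272, 272, 272, 272, 272, 272, 272, 272, 272, 272, 272, 272]
t=5: [272, 272, 272, 272, 272, 272, 272, 272, 272, 272, 272, 272, 272, 272, 272, 272, 272, 272, 272, 272]
t=6: [272, 272, 272, 272, 272, 272, 272, 272, 272, 272, 272, 272, 272, 272, 272, 272, 272, 272, 272, 272]

Answer: [272, 272, 272, 272, 272, 272, 272, 272, 272, 272, 272, 272, 272, 272, 272, 272, 272, 272, 272, 272]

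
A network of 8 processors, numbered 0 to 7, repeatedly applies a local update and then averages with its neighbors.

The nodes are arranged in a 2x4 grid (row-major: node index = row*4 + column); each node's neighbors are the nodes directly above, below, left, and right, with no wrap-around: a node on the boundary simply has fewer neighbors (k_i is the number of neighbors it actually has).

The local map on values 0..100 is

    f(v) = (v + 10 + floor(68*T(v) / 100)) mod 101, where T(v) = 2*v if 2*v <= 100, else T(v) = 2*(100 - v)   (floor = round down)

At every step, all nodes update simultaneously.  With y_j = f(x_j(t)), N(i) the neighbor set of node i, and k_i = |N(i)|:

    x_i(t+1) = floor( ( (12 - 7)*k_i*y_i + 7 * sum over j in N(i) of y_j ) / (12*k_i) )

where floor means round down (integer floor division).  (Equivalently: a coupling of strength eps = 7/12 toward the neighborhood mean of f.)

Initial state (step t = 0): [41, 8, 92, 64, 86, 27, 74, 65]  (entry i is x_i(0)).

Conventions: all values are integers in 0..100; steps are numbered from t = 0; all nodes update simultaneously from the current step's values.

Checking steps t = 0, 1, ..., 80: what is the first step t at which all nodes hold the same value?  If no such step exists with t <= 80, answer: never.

Answer: never
Key observation: The state at step 7 reappears at step 11 — the system is in a cycle of period 4 from step 7 on.  No step 0..11 is synchronized, and the cycle repeats forever, so no step up to 80 (or ever) has all nodes equal.

Derivation:
t=0: [41, 8, 92, 64, 86, 27, 74, 65]  (not all equal)
t=1: [14, 28, 17, 18, 28, 42, 27, 20]  (not all equal)
t=2: [62, 51, 59, 52, 46, 47, 52, 60]  (not all equal)
t=3: [21, 23, 24, 24, 19, 21, 23, 24]  (not all equal)
t=4: [59, 62, 65, 66, 56, 59, 63, 65]  (not all equal)
t=5: [23, 22, 21, 21, 23, 22, 21, 21]  (not all equal)
t=6: [63, 61, 59, 59, 63, 61, 59, 59]  (not all equal)
t=7: [22, 22, 23, 23, 22, 22, 23, 23]  (not all equal)
t=8: [61, 61, 63, 64, 61, 61, 63, 64]  (not all equal)
t=9: [23, 22, 22, 21, 23, 22, 22, 21]  (not all equal)
t=10: [63, 61, 60, 59, 63, 61, 60, 59]  (not all equal)
t=11: [22, 22, 23, 23, 22, 22, 23, 23]  (not all equal)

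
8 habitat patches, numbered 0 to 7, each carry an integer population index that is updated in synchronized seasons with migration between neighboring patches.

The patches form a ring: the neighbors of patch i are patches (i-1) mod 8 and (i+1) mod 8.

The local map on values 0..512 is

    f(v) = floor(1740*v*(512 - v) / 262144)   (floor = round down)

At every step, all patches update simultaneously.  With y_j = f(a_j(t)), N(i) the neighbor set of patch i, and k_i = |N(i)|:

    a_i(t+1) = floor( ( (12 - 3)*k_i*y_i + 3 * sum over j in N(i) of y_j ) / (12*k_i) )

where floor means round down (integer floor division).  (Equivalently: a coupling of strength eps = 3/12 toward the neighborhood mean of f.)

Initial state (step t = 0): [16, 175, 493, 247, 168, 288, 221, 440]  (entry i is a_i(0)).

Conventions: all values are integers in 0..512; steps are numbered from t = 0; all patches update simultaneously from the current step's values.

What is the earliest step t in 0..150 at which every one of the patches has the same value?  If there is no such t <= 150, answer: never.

Answer: 27
Key observation: Synchronization is absorbing here: once all patches are equal they stay equal, and step 27 is the first all-equal step.

Derivation:
t=0: [16, 175, 493, 247, 168, 288, 221, 440]  (not all equal)
t=1: [114, 307, 149, 381, 395, 422, 399, 217]  (not all equal)
t=2: [330, 395, 362, 331, 302, 264, 308, 393]  (not all equal)
t=3: [375, 324, 357, 395, 418, 430, 405, 334]  (not all equal)
t=4: [355, 391, 364, 307, 262, 243, 293, 374]  (not all equal)
t=5: [358, 326, 359, 411, 431, 432, 415, 355]  (not all equal)
t=6: [370, 392, 357, 280, 236, 234, 275, 355]  (not all equal)
t=7: [346, 323, 368, 423, 431, 431, 424, 374]  (not all equal)
t=8: [379, 395, 345, 259, 233, 233, 256, 335]  (not all equal)
t=9: [337, 319, 379, 427, 431, 431, 429, 390]  (not all equal)
t=10: [383, 396, 331, 250, 232, 231, 245, 314]  (not all equal)
t=11: [334, 318, 390, 429, 431, 430, 430, 404]  (not all equal)
t=12: [382, 395, 316, 245, 232, 233, 240, 295]  (not all equal)
t=13: [338, 322, 400, 430, 431, 431, 431, 413]  (not all equal)
t=14: [377, 390, 302, 241, 231, 231, 236, 280]  (not all equal)
t=15: [346, 330, 408, 431, 430, 430, 431, 419]  (not all equal)
t=16: [367, 381, 289, 237, 233, 233, 234, 270]  (not all equal)
t=17: [360, 345, 415, 431, 431, 431, 431, 422]  (not all equal)
t=18: [351, 365, 276, 235, 231, 231, 233, 263]  (not all equal)
t=19: [380, 367, 422, 431, 430, 430, 431, 426]  (not all equal)
t=20: [323, 337, 262, 234, 233, 233, 232, 252]  (not all equal)
t=21: [406, 398, 428, 431, 431, 431, 431, 430]  (not all equal)
t=22: [280, 291, 245, 231, 231, 231, 231, 240]  (not all equal)
t=23: [430, 427, 432, 430, 430, 430, 430, 432]  (not all equal)
t=24: [234, 237, 231, 233, 234, 234, 233, 230]  (not all equal)
t=25: [431, 431, 430, 430, 431, 431, 430, 430]  (not all equal)
t=26: [231, 231, 233, 233, 231, 231, 233, 233]  (not all equal)
t=27: [430, 430, 430, 430, 430, 430, 430, 430]  (all equal)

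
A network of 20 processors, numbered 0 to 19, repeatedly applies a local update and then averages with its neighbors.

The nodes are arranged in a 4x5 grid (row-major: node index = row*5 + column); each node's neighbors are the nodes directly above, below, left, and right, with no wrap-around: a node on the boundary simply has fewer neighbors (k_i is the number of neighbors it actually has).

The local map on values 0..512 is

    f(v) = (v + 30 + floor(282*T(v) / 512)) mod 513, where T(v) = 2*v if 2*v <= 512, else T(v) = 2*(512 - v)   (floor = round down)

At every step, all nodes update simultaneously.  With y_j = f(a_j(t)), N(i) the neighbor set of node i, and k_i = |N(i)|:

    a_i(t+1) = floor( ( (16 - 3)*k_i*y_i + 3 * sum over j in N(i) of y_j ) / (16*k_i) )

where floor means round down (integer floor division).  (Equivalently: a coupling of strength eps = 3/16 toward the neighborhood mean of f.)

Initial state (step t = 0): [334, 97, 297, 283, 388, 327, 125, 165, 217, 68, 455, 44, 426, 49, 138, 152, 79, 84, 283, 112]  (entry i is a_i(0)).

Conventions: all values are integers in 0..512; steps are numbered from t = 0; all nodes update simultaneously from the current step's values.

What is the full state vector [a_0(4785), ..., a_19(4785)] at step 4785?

Simulating step by step:
t=0: [334, 97, 297, 283, 388, 327, 125, 165, 217, 68, 455, 44, 426, 49, 138, 152, 79, 84, 283, 112]
t=1: [64, 213, 81, 78, 54, 61, 273, 346, 429, 192, 60, 125, 69, 149, 295, 305, 201, 185, 79, 250]
t=2: [192, 413, 207, 180, 174, 151, 88, 58, 77, 366, 158, 276, 193, 300, 92, 97, 414, 391, 209, 57]
t=3: [388, 101, 415, 397, 363, 345, 201, 183, 185, 85, 333, 91, 367, 102, 196, 226, 51, 92, 396, 185]
t=4: [60, 229, 74, 63, 59, 70, 410, 380, 382, 225, 86, 211, 86, 242, 412, 426, 170, 194, 87, 384]
t=5: [191, 438, 195, 155, 186, 169, 88, 56, 68, 422, 213, 423, 216, 43, 67, 86, 373, 405, 203, 57]
t=6: [389, 97, 390, 352, 378, 382, 202, 180, 170, 78, 427, 87, 408, 157, 157, 219, 52, 93, 389, 179]
t=7: [59, 222, 76, 65, 56, 67, 410, 374, 361, 206, 76, 203, 88, 330, 351, 414, 170, 196, 95, 367]
t=8: [186, 426, 197, 158, 178, 161, 86, 57, 69, 390, 195, 409, 220, 63, 71, 84, 372, 410, 219, 60]
t=9: [379, 97, 395, 358, 366, 365, 198, 182, 175, 80, 395, 87, 417, 194, 167, 212, 52, 95, 420, 189]
t=10: [60, 222, 75, 65, 57, 67, 404, 377, 373, 212, 78, 203, 91, 395, 375, 402, 170, 199, 99, 386]
t=11: [189, 426, 195, 158, 181, 162, 86, 57, 68, 400, 198, 409, 225, 58, 68, 86, 373, 416, 226, 59]
t=12: [385, 97, 390, 357, 370, 368, 198, 183, 172, 79, 401, 87, 425, 185, 161, 216, 52, 96, 430, 187]
t=13: [59, 222, 76, 65, 57, 67, 404, 379, 367, 209, 78, 203, 89, 378, 363, 409, 170, 201, 97, 380]
t=14: [186, 426, 197, 158, 180, 162, 86, 57, 68, 395, 198, 409, 222, 59, 70, 86, 373, 419, 222, 60]
t=15: [379, 97, 395, 358, 369, 367, 198, 183, 172, 79, 401, 87, 420, 187, 165, 216, 52, 95, 424, 189]
t=16: [60, 222, 75, 65, 57, 67, 404, 379, 368, 209, 78, 203, 90, 382, 370, 409, 170, 199, 97, 385]
t=17: [189, 426, 195, 158, 180, 162, 86, 57, 68, 395, 198, 409, 224, 59, 69, 86, 373, 416, 222, 59]
t=18: [385, 97, 390, 357, 369, 368, 198, 182, 172, 79, 401, 87, 424, 187, 163, 216, 52, 95, 424, 187]
t=19: [59, 222, 76, 65, 57, 67, 404, 377, 368, 209, 78, 203, 89, 382, 367, 409, 170, 199, 97, 381]
t=20: [186, 426, 197, 158, 180, 162, 86, 57, 68, 395, 198, 409, 222, 59, 69, 86, 373, 416, 222, 60]
t=21: [379, 97, 395, 358, 369, 367, 198, 183, 172, 79, 401, 87, 420, 187, 164, 216, 52, 95, 424, 189]
t=22: [60, 222, 75, 65, 57, 67, 404, 379, 368, 209, 78, 203, 90, 382, 369, 409, 170, 199, 97, 385]
t=23: [189, 426, 195, 158, 180, 162, 86, 57, 68, 395, 198, 409, 224, 59, 69, 86, 373, 416, 222, 59]

Answer: [379, 97, 395, 358, 369, 367, 198, 183, 172, 79, 401, 87, 420, 187, 164, 216, 52, 95, 424, 189]
Key observation: The state at step 17, [189, 426, 195, 158, 180, 162, 86, 57, 68, 395, 198, 409, 224, 59, 69, 86, 373, 416, 222, 59], reappears at step 23: the system is in a cycle of period 6 from step 17 on.  Therefore the state at step 4785 equals the state at step 17 + ((4785 - 17) mod 6) = 21, which is [379, 97, 395, 358, 369, 367, 198, 183, 172, 79, 401, 87, 420, 187, 164, 216, 52, 95, 424, 189].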